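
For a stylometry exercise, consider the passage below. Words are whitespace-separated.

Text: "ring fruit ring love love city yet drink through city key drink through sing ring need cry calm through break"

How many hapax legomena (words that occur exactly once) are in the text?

Frequencies: ring:3, through:3, love:2, city:2, drink:2, fruit:1, yet:1, key:1, sing:1, need:1, cry:1, calm:1, break:1
Hapax (freq=1): break, calm, cry, fruit, key, need, sing, yet

8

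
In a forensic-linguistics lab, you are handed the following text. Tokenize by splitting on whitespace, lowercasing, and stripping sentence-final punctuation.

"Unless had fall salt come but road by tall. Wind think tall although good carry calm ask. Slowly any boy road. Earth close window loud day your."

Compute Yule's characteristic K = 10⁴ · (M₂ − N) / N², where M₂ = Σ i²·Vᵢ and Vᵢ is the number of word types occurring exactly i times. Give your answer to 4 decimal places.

Frequencies: road:2, tall:2, unless:1, had:1, fall:1, salt:1, come:1, but:1, by:1, wind:1, think:1, although:1, good:1, carry:1, calm:1, ask:1, slowly:1, any:1, boy:1, earth:1, … (5 more, each freq 1)
N = 27. Frequency spectrum: V_1=23, V_2=2
M₂ = 1²·23 + 2²·2 = 31
K = 10000 × (31 − 27) / 27² = 54.8697

54.8697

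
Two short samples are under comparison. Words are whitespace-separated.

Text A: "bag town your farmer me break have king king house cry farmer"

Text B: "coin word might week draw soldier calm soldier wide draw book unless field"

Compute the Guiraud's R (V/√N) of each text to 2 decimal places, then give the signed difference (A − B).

A: V=10, N=12, R=2.89
B: V=11, N=13, R=3.05
Difference = 2.89 − 3.05 = -0.16

-0.16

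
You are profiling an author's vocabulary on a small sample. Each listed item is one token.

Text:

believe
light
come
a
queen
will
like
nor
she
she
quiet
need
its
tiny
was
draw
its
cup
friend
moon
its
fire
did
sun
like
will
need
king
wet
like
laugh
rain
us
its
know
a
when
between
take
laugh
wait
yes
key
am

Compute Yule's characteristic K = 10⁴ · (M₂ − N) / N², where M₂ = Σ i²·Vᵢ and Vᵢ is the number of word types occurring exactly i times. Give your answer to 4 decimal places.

Frequencies: its:4, like:3, a:2, will:2, she:2, need:2, laugh:2, believe:1, light:1, come:1, queen:1, nor:1, quiet:1, tiny:1, was:1, draw:1, cup:1, friend:1, moon:1, fire:1, … (14 more, each freq 1)
N = 44. Frequency spectrum: V_1=27, V_2=5, V_3=1, V_4=1
M₂ = 1²·27 + 2²·5 + 3²·1 + 4²·1 = 72
K = 10000 × (72 − 44) / 44² = 144.6281

144.6281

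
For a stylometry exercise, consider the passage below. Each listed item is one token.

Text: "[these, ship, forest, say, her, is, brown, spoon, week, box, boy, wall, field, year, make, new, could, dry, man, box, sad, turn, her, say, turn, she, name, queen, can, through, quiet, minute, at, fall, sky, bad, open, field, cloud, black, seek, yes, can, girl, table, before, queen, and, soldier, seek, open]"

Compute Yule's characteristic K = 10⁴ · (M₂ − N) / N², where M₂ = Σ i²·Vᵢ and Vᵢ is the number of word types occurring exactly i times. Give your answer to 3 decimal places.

69.204

Frequencies: say:2, her:2, box:2, field:2, turn:2, queen:2, can:2, open:2, seek:2, these:1, ship:1, forest:1, is:1, brown:1, spoon:1, week:1, boy:1, wall:1, year:1, make:1, … (22 more, each freq 1)
N = 51. Frequency spectrum: V_1=33, V_2=9
M₂ = 1²·33 + 2²·9 = 69
K = 10000 × (69 − 51) / 51² = 69.204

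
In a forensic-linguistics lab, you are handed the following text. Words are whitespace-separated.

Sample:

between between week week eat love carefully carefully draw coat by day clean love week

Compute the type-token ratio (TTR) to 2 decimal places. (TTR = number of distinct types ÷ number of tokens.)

0.67

N = 15 tokens, V = 10 types.
TTR = V / N = 10 / 15 = 0.67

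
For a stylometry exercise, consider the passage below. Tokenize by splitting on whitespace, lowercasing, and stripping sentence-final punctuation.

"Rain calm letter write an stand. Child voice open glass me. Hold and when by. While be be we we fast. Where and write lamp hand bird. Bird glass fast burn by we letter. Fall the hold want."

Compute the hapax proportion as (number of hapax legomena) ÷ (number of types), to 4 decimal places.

0.6296

Frequencies: we:3, letter:2, write:2, glass:2, hold:2, and:2, by:2, be:2, fast:2, bird:2, rain:1, calm:1, an:1, stand:1, child:1, voice:1, open:1, me:1, when:1, while:1, … (7 more, each freq 1)
Hapax count = 17; type count = 27.
Ratio = 17 / 27 = 0.6296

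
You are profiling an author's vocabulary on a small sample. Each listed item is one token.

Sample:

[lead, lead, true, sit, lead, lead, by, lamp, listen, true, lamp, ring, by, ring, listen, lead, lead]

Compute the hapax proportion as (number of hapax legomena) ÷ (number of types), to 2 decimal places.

0.14

Frequencies: lead:6, true:2, by:2, lamp:2, listen:2, ring:2, sit:1
Hapax count = 1; type count = 7.
Ratio = 1 / 7 = 0.14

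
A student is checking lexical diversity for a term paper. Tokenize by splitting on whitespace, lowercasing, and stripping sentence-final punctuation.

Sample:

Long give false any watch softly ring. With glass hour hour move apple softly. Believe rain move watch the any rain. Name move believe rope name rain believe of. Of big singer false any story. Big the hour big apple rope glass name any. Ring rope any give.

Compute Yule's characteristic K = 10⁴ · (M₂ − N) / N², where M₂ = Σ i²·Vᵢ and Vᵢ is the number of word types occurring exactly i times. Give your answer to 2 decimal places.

347.22

Frequencies: any:5, hour:3, move:3, believe:3, rain:3, name:3, rope:3, big:3, give:2, false:2, watch:2, softly:2, ring:2, glass:2, apple:2, the:2, of:2, long:1, with:1, singer:1, … (1 more, each freq 1)
N = 48. Frequency spectrum: V_1=4, V_2=9, V_3=7, V_5=1
M₂ = 1²·4 + 2²·9 + 3²·7 + 5²·1 = 128
K = 10000 × (128 − 48) / 48² = 347.22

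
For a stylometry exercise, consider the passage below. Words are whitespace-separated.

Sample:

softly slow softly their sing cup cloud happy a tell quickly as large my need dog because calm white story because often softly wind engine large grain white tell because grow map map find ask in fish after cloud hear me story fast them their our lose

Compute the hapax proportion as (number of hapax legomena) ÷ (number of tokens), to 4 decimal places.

Frequencies: softly:3, because:3, their:2, cloud:2, tell:2, large:2, white:2, story:2, map:2, slow:1, sing:1, cup:1, happy:1, a:1, quickly:1, as:1, my:1, need:1, dog:1, calm:1, … (16 more, each freq 1)
Hapax count = 27; token count = 47.
Ratio = 27 / 47 = 0.5745

0.5745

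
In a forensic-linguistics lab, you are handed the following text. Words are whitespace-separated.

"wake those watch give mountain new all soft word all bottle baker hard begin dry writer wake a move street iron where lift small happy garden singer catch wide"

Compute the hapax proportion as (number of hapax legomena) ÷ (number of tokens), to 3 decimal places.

0.862

Frequencies: wake:2, all:2, those:1, watch:1, give:1, mountain:1, new:1, soft:1, word:1, bottle:1, baker:1, hard:1, begin:1, dry:1, writer:1, a:1, move:1, street:1, iron:1, where:1, … (7 more, each freq 1)
Hapax count = 25; token count = 29.
Ratio = 25 / 29 = 0.862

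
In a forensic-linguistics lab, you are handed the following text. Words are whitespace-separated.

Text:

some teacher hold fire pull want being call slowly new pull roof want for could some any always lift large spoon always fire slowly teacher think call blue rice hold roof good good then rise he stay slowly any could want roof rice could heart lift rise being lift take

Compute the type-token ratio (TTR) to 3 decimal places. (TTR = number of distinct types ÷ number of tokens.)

N = 50 tokens, V = 28 types.
TTR = V / N = 28 / 50 = 0.560

0.560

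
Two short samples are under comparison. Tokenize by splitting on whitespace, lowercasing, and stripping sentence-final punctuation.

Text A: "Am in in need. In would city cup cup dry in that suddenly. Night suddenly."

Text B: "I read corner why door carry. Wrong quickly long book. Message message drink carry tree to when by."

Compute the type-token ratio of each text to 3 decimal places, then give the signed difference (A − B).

TTR(A) = 10/15 = 0.667
TTR(B) = 16/18 = 0.889
Difference = 0.667 − 0.889 = -0.222

-0.222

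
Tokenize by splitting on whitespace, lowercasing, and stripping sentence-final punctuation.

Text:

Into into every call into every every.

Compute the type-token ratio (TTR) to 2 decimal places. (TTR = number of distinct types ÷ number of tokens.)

0.43

N = 7 tokens, V = 3 types.
TTR = V / N = 3 / 7 = 0.43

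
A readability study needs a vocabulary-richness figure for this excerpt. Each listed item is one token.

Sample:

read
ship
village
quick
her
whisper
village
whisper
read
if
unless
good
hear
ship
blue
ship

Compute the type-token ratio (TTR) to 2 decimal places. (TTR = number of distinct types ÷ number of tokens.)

N = 16 tokens, V = 11 types.
TTR = V / N = 11 / 16 = 0.69

0.69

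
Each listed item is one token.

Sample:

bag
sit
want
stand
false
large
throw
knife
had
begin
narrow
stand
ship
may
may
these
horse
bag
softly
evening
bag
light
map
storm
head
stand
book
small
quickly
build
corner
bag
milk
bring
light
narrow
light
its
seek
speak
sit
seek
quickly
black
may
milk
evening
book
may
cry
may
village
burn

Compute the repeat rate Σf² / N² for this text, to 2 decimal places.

0.04

Frequencies: may:5, bag:4, stand:3, light:3, sit:2, narrow:2, evening:2, book:2, quickly:2, milk:2, seek:2, want:1, false:1, large:1, throw:1, knife:1, had:1, begin:1, ship:1, these:1, … (15 more, each freq 1)
Σf² = 111; N² = 2809
Repeat rate = 111 / 2809 = 0.04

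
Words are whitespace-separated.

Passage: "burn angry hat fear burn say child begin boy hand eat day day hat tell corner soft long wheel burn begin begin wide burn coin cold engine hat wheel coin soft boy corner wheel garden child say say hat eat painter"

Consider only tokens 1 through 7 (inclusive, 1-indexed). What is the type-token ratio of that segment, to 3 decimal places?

Segment tokens 1–7: burn, angry, hat, fear, burn, say, child
Segment N = 7, segment V = 6.
TTR = 6 / 7 = 0.857

0.857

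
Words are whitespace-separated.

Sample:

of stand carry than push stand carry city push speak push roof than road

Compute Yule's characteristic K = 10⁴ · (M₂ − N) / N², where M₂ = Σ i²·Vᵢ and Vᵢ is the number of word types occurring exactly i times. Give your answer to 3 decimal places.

612.245

Frequencies: push:3, stand:2, carry:2, than:2, of:1, city:1, speak:1, roof:1, road:1
N = 14. Frequency spectrum: V_1=5, V_2=3, V_3=1
M₂ = 1²·5 + 2²·3 + 3²·1 = 26
K = 10000 × (26 − 14) / 14² = 612.245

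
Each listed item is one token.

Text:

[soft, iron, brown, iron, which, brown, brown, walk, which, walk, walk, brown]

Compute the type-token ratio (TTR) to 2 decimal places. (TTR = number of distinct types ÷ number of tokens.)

N = 12 tokens, V = 5 types.
TTR = V / N = 5 / 12 = 0.42

0.42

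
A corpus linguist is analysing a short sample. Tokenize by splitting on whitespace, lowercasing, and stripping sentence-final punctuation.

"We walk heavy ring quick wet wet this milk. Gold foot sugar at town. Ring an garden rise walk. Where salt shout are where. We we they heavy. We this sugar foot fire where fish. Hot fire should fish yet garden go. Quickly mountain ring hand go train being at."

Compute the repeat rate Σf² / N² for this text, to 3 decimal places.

Frequencies: we:4, ring:3, where:3, walk:2, heavy:2, wet:2, this:2, foot:2, sugar:2, at:2, garden:2, fire:2, fish:2, go:2, quick:1, milk:1, gold:1, town:1, an:1, rise:1, … (12 more, each freq 1)
Σf² = 96; N² = 2500
Repeat rate = 96 / 2500 = 0.038

0.038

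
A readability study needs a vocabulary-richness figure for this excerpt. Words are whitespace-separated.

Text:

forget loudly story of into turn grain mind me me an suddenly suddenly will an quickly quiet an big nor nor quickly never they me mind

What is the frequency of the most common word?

Frequencies: me:3, an:3, mind:2, suddenly:2, quickly:2, nor:2, forget:1, loudly:1, story:1, of:1, into:1, turn:1, grain:1, will:1, quiet:1, big:1, never:1, they:1
Most common: 'me' with frequency 3.

3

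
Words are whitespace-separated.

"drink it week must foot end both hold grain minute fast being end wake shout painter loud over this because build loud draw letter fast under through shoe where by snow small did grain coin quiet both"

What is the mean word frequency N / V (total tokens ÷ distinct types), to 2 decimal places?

1.16

N = 37 tokens, V = 32 types.
Mean frequency = N / V = 37 / 32 = 1.16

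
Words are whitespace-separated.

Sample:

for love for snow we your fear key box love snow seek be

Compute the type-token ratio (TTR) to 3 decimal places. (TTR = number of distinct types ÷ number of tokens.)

0.769

N = 13 tokens, V = 10 types.
TTR = V / N = 10 / 13 = 0.769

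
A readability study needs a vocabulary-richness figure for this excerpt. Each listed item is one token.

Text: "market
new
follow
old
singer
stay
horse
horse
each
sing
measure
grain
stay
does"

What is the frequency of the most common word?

Frequencies: stay:2, horse:2, market:1, new:1, follow:1, old:1, singer:1, each:1, sing:1, measure:1, grain:1, does:1
Most common: 'stay' with frequency 2.

2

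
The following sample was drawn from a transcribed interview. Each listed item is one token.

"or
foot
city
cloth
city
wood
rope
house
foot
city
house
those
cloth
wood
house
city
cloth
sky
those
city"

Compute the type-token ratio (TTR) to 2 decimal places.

0.45

N = 20 tokens, V = 9 types.
TTR = V / N = 9 / 20 = 0.45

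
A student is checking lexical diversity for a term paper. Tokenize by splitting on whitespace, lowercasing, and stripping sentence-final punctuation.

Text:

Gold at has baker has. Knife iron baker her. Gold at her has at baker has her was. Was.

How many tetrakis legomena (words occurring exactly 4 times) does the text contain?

Frequencies: has:4, at:3, baker:3, her:3, gold:2, was:2, knife:1, iron:1
Words with frequency 4: has

1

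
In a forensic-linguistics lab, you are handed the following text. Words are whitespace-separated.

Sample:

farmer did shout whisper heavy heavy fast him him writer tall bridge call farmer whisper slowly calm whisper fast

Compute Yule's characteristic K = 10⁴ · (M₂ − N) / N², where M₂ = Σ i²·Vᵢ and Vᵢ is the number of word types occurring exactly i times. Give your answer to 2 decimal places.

Frequencies: whisper:3, farmer:2, heavy:2, fast:2, him:2, did:1, shout:1, writer:1, tall:1, bridge:1, call:1, slowly:1, calm:1
N = 19. Frequency spectrum: V_1=8, V_2=4, V_3=1
M₂ = 1²·8 + 2²·4 + 3²·1 = 33
K = 10000 × (33 − 19) / 19² = 387.81

387.81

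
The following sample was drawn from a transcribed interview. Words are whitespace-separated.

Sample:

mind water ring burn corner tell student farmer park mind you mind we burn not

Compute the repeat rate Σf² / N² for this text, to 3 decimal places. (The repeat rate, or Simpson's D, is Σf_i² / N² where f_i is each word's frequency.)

0.102

Frequencies: mind:3, burn:2, water:1, ring:1, corner:1, tell:1, student:1, farmer:1, park:1, you:1, we:1, not:1
Σf² = 23; N² = 225
Repeat rate = 23 / 225 = 0.102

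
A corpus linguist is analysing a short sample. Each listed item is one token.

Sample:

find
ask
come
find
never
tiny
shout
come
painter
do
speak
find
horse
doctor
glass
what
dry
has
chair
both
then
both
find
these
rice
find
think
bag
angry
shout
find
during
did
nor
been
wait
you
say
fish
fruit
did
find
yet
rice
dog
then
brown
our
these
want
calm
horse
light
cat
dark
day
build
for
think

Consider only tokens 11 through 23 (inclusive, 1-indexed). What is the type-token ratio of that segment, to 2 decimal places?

Segment tokens 11–23: speak, find, horse, doctor, glass, what, dry, has, chair, both, then, both, find
Segment N = 13, segment V = 11.
TTR = 11 / 13 = 0.85

0.85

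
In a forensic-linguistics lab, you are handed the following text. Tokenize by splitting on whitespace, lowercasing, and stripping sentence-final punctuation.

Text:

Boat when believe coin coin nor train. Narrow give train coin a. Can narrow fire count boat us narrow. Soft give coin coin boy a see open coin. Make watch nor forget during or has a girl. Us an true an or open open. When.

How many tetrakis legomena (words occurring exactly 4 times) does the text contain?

Frequencies: coin:6, narrow:3, a:3, open:3, boat:2, when:2, nor:2, train:2, give:2, us:2, or:2, an:2, believe:1, can:1, fire:1, count:1, soft:1, boy:1, see:1, make:1, … (6 more, each freq 1)
Words with frequency 4: (none)

0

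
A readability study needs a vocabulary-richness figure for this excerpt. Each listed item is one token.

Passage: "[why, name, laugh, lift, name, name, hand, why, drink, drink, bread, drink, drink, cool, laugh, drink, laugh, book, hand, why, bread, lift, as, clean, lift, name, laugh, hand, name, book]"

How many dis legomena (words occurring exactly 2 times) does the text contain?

2

Frequencies: name:5, drink:5, laugh:4, why:3, lift:3, hand:3, bread:2, book:2, cool:1, as:1, clean:1
Words with frequency 2: book, bread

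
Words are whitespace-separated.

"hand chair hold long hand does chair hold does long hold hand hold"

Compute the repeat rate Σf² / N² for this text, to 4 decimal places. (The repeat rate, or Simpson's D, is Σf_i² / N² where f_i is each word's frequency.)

0.2189

Frequencies: hold:4, hand:3, chair:2, long:2, does:2
Σf² = 37; N² = 169
Repeat rate = 37 / 169 = 0.2189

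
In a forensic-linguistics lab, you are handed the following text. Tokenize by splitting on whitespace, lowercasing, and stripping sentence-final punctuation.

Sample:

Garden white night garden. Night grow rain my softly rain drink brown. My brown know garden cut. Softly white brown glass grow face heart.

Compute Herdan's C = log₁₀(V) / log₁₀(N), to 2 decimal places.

0.83

N = 24, V = 14.
log₁₀(V) = 1.146128, log₁₀(N) = 1.380211
C = 1.146128 / 1.380211 = 0.83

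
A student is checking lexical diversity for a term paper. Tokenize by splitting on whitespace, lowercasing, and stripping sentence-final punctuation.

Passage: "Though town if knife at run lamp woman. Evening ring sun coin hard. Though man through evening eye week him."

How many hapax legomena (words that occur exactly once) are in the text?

16

Frequencies: though:2, evening:2, town:1, if:1, knife:1, at:1, run:1, lamp:1, woman:1, ring:1, sun:1, coin:1, hard:1, man:1, through:1, eye:1, week:1, him:1
Hapax (freq=1): at, coin, eye, hard, him, if, knife, lamp, man, ring, run, sun, through, town, week, woman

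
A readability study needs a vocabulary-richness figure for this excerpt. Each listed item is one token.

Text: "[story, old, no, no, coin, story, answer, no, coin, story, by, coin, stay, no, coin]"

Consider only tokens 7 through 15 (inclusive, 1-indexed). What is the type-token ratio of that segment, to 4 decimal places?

Segment tokens 7–15: answer, no, coin, story, by, coin, stay, no, coin
Segment N = 9, segment V = 6.
TTR = 6 / 9 = 0.6667

0.6667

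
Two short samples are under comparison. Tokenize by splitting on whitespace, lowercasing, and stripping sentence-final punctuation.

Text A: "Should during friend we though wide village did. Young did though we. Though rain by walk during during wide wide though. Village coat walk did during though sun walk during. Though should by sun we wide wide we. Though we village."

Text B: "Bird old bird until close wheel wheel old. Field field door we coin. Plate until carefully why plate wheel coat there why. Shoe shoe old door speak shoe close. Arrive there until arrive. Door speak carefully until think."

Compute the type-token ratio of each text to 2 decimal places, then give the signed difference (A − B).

-0.13

TTR(A) = 14/41 = 0.34
TTR(B) = 18/38 = 0.47
Difference = 0.34 − 0.47 = -0.13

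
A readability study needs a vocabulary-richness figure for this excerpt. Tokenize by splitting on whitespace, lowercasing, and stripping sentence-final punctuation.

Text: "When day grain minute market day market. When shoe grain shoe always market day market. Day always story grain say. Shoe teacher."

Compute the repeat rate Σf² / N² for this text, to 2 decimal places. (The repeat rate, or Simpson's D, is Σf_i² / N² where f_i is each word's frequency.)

0.13

Frequencies: day:4, market:4, grain:3, shoe:3, when:2, always:2, minute:1, story:1, say:1, teacher:1
Σf² = 62; N² = 484
Repeat rate = 62 / 484 = 0.13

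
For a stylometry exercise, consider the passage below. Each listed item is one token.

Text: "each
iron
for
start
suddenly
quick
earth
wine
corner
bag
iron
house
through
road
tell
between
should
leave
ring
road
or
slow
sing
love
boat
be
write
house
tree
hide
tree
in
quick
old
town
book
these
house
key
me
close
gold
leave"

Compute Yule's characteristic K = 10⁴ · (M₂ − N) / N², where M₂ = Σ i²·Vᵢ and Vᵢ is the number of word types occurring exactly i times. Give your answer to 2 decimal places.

86.53

Frequencies: house:3, iron:2, quick:2, road:2, leave:2, tree:2, each:1, for:1, start:1, suddenly:1, earth:1, wine:1, corner:1, bag:1, through:1, tell:1, between:1, should:1, ring:1, or:1, … (16 more, each freq 1)
N = 43. Frequency spectrum: V_1=30, V_2=5, V_3=1
M₂ = 1²·30 + 2²·5 + 3²·1 = 59
K = 10000 × (59 − 43) / 43² = 86.53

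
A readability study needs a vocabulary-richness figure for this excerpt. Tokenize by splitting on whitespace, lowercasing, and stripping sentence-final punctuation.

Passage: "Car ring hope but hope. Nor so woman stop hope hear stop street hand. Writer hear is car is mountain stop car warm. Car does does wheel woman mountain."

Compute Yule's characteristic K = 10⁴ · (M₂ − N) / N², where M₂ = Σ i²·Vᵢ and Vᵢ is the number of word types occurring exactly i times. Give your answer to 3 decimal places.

Frequencies: car:4, hope:3, stop:3, woman:2, hear:2, is:2, mountain:2, does:2, ring:1, but:1, nor:1, so:1, street:1, hand:1, writer:1, warm:1, wheel:1
N = 29. Frequency spectrum: V_1=9, V_2=5, V_3=2, V_4=1
M₂ = 1²·9 + 2²·5 + 3²·2 + 4²·1 = 63
K = 10000 × (63 − 29) / 29² = 404.281

404.281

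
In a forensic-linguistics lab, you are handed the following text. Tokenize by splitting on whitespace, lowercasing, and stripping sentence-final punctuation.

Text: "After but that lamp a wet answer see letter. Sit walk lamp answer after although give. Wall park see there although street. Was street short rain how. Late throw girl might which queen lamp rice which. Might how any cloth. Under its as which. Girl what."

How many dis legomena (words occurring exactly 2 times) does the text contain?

Frequencies: lamp:3, which:3, after:2, answer:2, see:2, although:2, street:2, how:2, girl:2, might:2, but:1, that:1, a:1, wet:1, letter:1, sit:1, walk:1, give:1, wall:1, park:1, … (14 more, each freq 1)
Words with frequency 2: after, although, answer, girl, how, might, see, street

8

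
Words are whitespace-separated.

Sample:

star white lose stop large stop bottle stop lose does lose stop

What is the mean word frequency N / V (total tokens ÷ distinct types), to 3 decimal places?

1.714

N = 12 tokens, V = 7 types.
Mean frequency = N / V = 12 / 7 = 1.714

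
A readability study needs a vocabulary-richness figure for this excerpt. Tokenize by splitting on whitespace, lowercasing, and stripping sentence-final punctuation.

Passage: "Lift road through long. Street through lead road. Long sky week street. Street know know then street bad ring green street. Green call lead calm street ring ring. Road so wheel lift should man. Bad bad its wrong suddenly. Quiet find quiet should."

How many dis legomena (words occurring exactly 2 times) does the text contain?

Frequencies: street:6, road:3, bad:3, ring:3, lift:2, through:2, long:2, lead:2, know:2, green:2, should:2, quiet:2, sky:1, week:1, then:1, call:1, calm:1, so:1, wheel:1, man:1, … (4 more, each freq 1)
Words with frequency 2: green, know, lead, lift, long, quiet, should, through

8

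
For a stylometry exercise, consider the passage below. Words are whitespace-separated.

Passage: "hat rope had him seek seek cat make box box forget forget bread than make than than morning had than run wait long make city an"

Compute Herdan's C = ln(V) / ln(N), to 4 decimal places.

0.8696

N = 26, V = 17.
ln(V) = 2.833213, ln(N) = 3.258097
C = 2.833213 / 3.258097 = 0.8696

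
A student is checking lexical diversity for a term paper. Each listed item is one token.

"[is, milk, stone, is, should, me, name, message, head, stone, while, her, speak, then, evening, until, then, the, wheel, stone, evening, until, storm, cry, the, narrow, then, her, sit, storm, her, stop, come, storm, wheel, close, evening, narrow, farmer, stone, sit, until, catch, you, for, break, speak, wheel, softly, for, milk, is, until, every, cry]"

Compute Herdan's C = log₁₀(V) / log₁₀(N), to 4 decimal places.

0.8487

N = 55, V = 30.
log₁₀(V) = 1.477121, log₁₀(N) = 1.740363
C = 1.477121 / 1.740363 = 0.8487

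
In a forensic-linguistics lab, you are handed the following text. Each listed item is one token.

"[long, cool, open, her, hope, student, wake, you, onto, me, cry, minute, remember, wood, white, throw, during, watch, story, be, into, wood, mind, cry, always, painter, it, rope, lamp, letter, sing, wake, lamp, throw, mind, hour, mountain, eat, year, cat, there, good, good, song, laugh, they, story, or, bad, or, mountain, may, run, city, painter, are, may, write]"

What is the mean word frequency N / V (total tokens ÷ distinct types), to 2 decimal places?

1.26

N = 58 tokens, V = 46 types.
Mean frequency = N / V = 58 / 46 = 1.26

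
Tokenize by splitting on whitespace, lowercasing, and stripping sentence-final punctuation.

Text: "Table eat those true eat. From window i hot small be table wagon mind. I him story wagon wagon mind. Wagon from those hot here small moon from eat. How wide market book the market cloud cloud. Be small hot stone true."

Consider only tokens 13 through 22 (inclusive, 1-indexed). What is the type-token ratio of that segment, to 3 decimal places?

0.600

Segment tokens 13–22: wagon, mind, i, him, story, wagon, wagon, mind, wagon, from
Segment N = 10, segment V = 6.
TTR = 6 / 10 = 0.600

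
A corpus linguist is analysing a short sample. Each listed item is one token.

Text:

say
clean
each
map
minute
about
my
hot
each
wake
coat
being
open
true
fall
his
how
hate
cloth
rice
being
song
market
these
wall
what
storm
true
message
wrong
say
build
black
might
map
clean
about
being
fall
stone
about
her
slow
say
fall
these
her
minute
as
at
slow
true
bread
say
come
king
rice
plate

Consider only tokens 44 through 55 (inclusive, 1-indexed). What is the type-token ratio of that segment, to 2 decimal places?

Segment tokens 44–55: say, fall, these, her, minute, as, at, slow, true, bread, say, come
Segment N = 12, segment V = 11.
TTR = 11 / 12 = 0.92

0.92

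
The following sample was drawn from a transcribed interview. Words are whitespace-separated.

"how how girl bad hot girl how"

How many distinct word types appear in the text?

4

Distinct types: {bad, girl, hot, how}
V = 4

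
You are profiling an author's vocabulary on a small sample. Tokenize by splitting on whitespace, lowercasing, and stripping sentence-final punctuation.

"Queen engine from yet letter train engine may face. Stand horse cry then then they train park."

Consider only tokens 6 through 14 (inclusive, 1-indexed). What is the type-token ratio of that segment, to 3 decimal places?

Segment tokens 6–14: train, engine, may, face, stand, horse, cry, then, then
Segment N = 9, segment V = 8.
TTR = 8 / 9 = 0.889

0.889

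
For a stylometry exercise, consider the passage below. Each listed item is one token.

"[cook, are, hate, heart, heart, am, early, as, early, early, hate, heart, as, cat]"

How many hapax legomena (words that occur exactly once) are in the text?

Frequencies: heart:3, early:3, hate:2, as:2, cook:1, are:1, am:1, cat:1
Hapax (freq=1): am, are, cat, cook

4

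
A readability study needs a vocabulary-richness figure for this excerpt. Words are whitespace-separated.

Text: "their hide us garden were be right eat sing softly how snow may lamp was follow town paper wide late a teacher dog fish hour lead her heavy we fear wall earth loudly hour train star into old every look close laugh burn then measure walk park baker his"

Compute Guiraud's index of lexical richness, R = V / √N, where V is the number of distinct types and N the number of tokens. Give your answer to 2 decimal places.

N = 49, V = 48.
√N = 7.000000
R = 48 / 7.000000 = 6.86

6.86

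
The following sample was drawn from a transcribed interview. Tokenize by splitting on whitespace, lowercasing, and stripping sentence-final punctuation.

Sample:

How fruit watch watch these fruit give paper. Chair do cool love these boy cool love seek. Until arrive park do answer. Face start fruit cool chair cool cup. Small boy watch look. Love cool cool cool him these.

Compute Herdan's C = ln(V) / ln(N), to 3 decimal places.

0.844

N = 39, V = 22.
ln(V) = 3.091042, ln(N) = 3.663562
C = 3.091042 / 3.663562 = 0.844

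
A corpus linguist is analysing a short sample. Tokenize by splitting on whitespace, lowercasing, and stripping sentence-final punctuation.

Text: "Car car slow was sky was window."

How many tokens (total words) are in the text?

Tokens: car, car, slow, was, sky, was, window
N = 7

7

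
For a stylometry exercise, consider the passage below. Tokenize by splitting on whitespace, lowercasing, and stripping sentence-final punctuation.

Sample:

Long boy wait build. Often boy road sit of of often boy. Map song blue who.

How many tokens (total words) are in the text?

Tokens: long, boy, wait, build, often, boy, road, sit, of, of, often, boy, map, song, blue, who
N = 16

16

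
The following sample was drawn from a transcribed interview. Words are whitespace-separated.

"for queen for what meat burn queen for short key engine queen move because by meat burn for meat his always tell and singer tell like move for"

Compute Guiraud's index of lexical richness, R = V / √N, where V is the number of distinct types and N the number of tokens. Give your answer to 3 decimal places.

3.213

N = 28, V = 17.
√N = 5.291503
R = 17 / 5.291503 = 3.213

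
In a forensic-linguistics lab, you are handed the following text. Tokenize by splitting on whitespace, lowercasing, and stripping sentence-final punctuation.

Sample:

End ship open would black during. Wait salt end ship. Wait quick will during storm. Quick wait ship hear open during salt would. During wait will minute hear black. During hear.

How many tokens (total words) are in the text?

31

Tokens: end, ship, open, would, black, during, wait, salt, end, ship, wait, quick, will, during, storm, quick, wait, ship, hear, open, during, salt, would, during, wait, will, minute, hear, black, during, hear
N = 31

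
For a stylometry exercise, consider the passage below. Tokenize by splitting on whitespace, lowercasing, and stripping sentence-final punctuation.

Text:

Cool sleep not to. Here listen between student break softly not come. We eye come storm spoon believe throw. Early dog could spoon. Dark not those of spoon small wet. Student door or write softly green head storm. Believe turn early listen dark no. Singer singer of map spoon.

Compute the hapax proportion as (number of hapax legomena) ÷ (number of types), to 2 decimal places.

0.65

Frequencies: spoon:4, not:3, listen:2, student:2, softly:2, come:2, storm:2, believe:2, early:2, dark:2, of:2, singer:2, cool:1, sleep:1, to:1, here:1, between:1, break:1, we:1, eye:1, … (14 more, each freq 1)
Hapax count = 22; type count = 34.
Ratio = 22 / 34 = 0.65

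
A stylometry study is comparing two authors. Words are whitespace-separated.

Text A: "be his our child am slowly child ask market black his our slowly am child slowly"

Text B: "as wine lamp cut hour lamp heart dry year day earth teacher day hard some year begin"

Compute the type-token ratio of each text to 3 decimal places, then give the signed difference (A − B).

TTR(A) = 9/16 = 0.563
TTR(B) = 14/17 = 0.824
Difference = 0.563 − 0.824 = -0.261

-0.261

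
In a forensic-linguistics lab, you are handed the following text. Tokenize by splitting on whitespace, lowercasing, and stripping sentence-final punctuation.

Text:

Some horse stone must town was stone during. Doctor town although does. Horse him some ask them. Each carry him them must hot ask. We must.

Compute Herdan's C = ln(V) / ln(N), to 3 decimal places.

0.870

N = 26, V = 17.
ln(V) = 2.833213, ln(N) = 3.258097
C = 2.833213 / 3.258097 = 0.870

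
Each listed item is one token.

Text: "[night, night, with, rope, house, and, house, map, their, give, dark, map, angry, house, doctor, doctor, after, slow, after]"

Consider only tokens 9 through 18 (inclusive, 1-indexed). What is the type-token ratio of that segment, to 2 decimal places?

0.90

Segment tokens 9–18: their, give, dark, map, angry, house, doctor, doctor, after, slow
Segment N = 10, segment V = 9.
TTR = 9 / 10 = 0.90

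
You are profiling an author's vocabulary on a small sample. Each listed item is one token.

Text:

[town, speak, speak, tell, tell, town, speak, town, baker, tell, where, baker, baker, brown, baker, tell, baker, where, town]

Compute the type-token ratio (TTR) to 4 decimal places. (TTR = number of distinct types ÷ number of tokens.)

N = 19 tokens, V = 6 types.
TTR = V / N = 6 / 19 = 0.3158

0.3158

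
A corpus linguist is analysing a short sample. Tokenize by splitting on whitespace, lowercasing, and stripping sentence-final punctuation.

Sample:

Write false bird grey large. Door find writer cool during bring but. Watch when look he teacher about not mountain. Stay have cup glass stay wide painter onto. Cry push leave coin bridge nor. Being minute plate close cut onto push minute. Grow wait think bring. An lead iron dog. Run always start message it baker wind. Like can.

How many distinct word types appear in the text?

Distinct types: {about, always, an, baker, being, bird, bridge, bring, but, can, close, coin, cool, cry, cup, cut, dog, door, during, false, find, glass, grey, grow, have, he, iron, it, large, lead, leave, like, look, message, minute, mountain, nor, not, onto, painter, plate, push, run, start, stay, teacher, think, wait, watch, when, wide, wind, write, writer}
V = 54

54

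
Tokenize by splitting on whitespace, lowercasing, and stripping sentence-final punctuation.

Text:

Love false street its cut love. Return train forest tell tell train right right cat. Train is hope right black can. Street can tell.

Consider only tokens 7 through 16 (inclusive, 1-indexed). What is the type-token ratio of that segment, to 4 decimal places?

0.6000

Segment tokens 7–16: return, train, forest, tell, tell, train, right, right, cat, train
Segment N = 10, segment V = 6.
TTR = 6 / 10 = 0.6000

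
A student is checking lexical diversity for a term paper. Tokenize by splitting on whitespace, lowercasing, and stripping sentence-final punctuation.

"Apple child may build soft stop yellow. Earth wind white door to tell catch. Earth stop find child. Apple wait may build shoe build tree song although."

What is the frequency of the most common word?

3

Frequencies: build:3, apple:2, child:2, may:2, stop:2, earth:2, soft:1, yellow:1, wind:1, white:1, door:1, to:1, tell:1, catch:1, find:1, wait:1, shoe:1, tree:1, song:1, although:1
Most common: 'build' with frequency 3.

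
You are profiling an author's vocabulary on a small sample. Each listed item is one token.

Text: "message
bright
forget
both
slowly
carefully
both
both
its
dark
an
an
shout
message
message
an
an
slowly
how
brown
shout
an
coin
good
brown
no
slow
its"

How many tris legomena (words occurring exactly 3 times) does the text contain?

Frequencies: an:5, message:3, both:3, slowly:2, its:2, shout:2, brown:2, bright:1, forget:1, carefully:1, dark:1, how:1, coin:1, good:1, no:1, slow:1
Words with frequency 3: both, message

2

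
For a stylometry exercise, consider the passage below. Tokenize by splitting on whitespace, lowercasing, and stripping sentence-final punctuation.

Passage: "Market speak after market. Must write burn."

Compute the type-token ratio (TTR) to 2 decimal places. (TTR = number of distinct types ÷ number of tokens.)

N = 7 tokens, V = 6 types.
TTR = V / N = 6 / 7 = 0.86

0.86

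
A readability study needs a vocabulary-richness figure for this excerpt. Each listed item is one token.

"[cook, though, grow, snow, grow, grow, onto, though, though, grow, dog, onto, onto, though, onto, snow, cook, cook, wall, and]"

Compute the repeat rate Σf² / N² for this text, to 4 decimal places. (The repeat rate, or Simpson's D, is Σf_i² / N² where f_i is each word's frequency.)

Frequencies: though:4, grow:4, onto:4, cook:3, snow:2, dog:1, wall:1, and:1
Σf² = 64; N² = 400
Repeat rate = 64 / 400 = 0.1600

0.1600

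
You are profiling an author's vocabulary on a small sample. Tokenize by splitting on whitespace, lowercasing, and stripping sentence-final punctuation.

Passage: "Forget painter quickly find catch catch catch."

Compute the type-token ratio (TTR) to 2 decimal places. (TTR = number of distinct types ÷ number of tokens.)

N = 7 tokens, V = 5 types.
TTR = V / N = 5 / 7 = 0.71

0.71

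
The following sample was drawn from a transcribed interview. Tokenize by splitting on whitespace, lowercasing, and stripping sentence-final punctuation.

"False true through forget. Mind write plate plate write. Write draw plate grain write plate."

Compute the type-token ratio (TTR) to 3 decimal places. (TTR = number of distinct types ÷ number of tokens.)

N = 15 tokens, V = 9 types.
TTR = V / N = 9 / 15 = 0.600

0.600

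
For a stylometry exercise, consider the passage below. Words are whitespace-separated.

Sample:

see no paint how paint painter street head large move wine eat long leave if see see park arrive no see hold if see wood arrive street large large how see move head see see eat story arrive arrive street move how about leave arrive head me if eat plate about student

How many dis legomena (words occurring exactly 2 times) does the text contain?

Frequencies: see:8, arrive:5, how:3, street:3, head:3, large:3, move:3, eat:3, if:3, no:2, paint:2, leave:2, about:2, painter:1, wine:1, long:1, park:1, hold:1, wood:1, story:1, … (3 more, each freq 1)
Words with frequency 2: about, leave, no, paint

4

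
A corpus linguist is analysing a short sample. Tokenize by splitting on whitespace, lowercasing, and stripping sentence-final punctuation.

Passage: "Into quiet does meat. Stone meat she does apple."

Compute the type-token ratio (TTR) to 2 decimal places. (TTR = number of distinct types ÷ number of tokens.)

0.78

N = 9 tokens, V = 7 types.
TTR = V / N = 7 / 9 = 0.78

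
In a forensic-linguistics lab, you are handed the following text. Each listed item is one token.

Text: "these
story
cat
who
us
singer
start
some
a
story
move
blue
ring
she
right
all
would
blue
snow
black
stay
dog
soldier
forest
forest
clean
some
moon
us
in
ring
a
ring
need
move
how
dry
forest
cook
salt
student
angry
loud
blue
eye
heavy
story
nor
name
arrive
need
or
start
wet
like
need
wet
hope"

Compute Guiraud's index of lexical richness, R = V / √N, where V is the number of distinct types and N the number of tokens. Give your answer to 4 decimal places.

N = 58, V = 42.
√N = 7.615773
R = 42 / 7.615773 = 5.5149

5.5149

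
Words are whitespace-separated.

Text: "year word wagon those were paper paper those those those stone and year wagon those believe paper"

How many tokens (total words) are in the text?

17

Tokens: year, word, wagon, those, were, paper, paper, those, those, those, stone, and, year, wagon, those, believe, paper
N = 17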